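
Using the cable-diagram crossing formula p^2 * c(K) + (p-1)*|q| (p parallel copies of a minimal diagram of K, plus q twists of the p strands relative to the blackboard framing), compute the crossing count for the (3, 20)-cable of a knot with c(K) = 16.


Step 1: Each of the c(K) crossings of the companion diagram becomes p*p = p^2 crossings among the p parallel strands, and each of the |q| twists s_1 s_2 ... s_(p-1) adds (p-1) crossings.
  Crossings = p^2 * c(K) + (p-1)*|q|
Step 2: = 3^2 * 16 + (3-1)*20
Step 3: = 9*16 + 2*20
Step 4: = 144 + 40 = 184

184


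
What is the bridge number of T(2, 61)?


The bridge number of T(p,q) is min(p,q).
min(2, 61) = 2

2


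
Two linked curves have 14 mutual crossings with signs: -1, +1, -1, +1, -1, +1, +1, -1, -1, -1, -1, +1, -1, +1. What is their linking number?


Step 1: Count positive crossings: 6
Step 2: Count negative crossings: 8
Step 3: Sum of signs = 6 - 8 = -2
Step 4: Linking number = sum/2 = -2/2 = -1

-1


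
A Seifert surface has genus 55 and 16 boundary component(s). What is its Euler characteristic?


chi = 2 - 2g - b
= 2 - 2*55 - 16
= 2 - 110 - 16 = -124

-124


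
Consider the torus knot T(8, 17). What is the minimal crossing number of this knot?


For a torus knot T(p, q) with gcd(p,q)=1,
the crossing number is min(p*(q-1), q*(p-1)).
p*(q-1) = 8*16 = 128
q*(p-1) = 17*7 = 119
min(128, 119) = 119

119


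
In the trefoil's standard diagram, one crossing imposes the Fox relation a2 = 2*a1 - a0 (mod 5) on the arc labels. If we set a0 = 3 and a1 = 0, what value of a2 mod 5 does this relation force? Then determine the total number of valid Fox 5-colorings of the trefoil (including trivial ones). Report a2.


Step 1: Apply the given crossing relation 2*a1 - a0 - a2 = 0 (mod 5).
  a2 = 2*a1 - a0 mod 5
  a2 = 2*0 - 3 mod 5
  a2 = 0 - 3 mod 5
  a2 = -3 mod 5 = 2
Step 2: The trefoil has determinant 3.
  Number of Fox p-colorings (p prime) is p^2 if p = 3, else p.
  Since 5 does not divide 3, only trivial (constant) colorings exist.
  (So the trial a0 = 3, a1 = 0 with a0 != a1 does NOT extend to a valid coloring of the whole trefoil: the other two crossing relations require 3*(a1 - a0) = 0 (mod 5), which fails.)
  Total colorings = 5
Step 3: a2 = 2, total Fox 5-colorings = 5

2


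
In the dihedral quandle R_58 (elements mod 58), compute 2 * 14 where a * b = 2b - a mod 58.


2 * 14 = 2*14 - 2 mod 58
= 28 - 2 mod 58
= 26 mod 58 = 26

26


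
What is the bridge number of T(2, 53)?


The bridge number of T(p,q) is min(p,q).
min(2, 53) = 2

2


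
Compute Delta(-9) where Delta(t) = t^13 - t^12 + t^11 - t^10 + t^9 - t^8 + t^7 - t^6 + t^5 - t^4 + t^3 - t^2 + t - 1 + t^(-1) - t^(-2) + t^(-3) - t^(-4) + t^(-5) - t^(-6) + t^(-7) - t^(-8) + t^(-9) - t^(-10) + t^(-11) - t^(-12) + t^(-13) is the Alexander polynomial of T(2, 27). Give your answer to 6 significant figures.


Substituting t = -9 into Delta(t) = t^13 - t^12 + t^11 - t^10 + t^9 - t^8 + t^7 - t^6 + t^5 - t^4 + t^3 - t^2 + t - 1 + t^(-1) - t^(-2) + t^(-3) - t^(-4) + t^(-5) - t^(-6) + t^(-7) - t^(-8) + t^(-9) - t^(-10) + t^(-11) - t^(-12) + t^(-13):
Term values: (-2541865828329) + (-282429536481) + (-31381059609) + (-3486784401) + (-387420489) + (-43046721) + (-4782969) + (-531441) + (-59049) + (-6561) + (-729) + (-81) + (-9) + (-1) + (-0.111111) + (-0.0123457) + (-0.00137174) + (-0.000152416) + (-1.69351e-05) + (-1.88168e-06) + (-2.09075e-07) + (-2.32306e-08) + (-2.58117e-09) + (-2.86797e-10) + (-3.18664e-11) + (-3.54071e-12) + (-3.93412e-13)
Sum = -2.859599057e+12
Rounded to 6 significant figures: -2.8596e+12

-2.8596e+12


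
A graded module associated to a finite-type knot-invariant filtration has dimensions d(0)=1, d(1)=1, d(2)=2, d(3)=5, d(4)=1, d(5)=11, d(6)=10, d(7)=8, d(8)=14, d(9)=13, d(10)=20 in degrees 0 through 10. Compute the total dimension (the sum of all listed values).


Total dimension = d(0) + d(1) + ... + d(10)
= 1 + 1 + 2 + 5 + 1 + 11 + 10 + 8 + 14 + 13 + 20
= 86

86


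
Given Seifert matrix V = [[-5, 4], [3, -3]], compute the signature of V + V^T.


Step 1: V + V^T = [[-10, 7], [7, -6]]
Step 2: trace = -16, det = 11
Step 3: Discriminant = (-16)^2 - 4*11 = 212
Step 4: Eigenvalues: -0.71989, -15.2801
Step 5: Signature = (# positive eigenvalues) - (# negative eigenvalues) = -2

-2


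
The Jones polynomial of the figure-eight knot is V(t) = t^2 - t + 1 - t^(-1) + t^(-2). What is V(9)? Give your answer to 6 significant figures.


Substituting t = 9 into V(t) = t^2 - t + 1 - t^(-1) + t^(-2):
  (+)t^(2) = 81
  (-)t^(1) = -9
  (+)t^(0) = 1
  (-)t^(-1) = -0.111111
  (+)t^(-2) = 0.0123457
Sum = (81) + (-9) + (1) + (-0.111111) + (0.0123457)
= 72.90123457
Rounded to 6 significant figures: 72.9012

72.9012


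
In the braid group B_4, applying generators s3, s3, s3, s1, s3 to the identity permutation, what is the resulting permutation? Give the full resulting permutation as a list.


Starting with identity [1, 2, 3, 4].
Apply generators in sequence:
  After s3: [1, 2, 4, 3]
  After s3: [1, 2, 3, 4]
  After s3: [1, 2, 4, 3]
  After s1: [2, 1, 4, 3]
  After s3: [2, 1, 3, 4]
Final permutation: [2, 1, 3, 4]

[2, 1, 3, 4]


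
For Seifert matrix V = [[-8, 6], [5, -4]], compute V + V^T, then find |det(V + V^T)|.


Step 1: Form V + V^T where V = [[-8, 6], [5, -4]]
  V^T = [[-8, 5], [6, -4]]
  V + V^T = [[-16, 11], [11, -8]]
Step 2: det(V + V^T) = (-16)*(-8) - 11*11
  = 128 - 121 = 7
Step 3: Knot determinant = |det(V + V^T)| = |7| = 7

7


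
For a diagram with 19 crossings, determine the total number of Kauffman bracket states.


Each crossing contributes 2 choices (A-smoothing or B-smoothing).
Total states = 2^19 = 524288

524288


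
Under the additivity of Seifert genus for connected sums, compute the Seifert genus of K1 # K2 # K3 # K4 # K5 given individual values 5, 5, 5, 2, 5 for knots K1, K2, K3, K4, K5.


The Seifert genus is additive under connected sum.
Seifert genus(K1 # K2 # K3 # K4 # K5) = (5) + (5) + (5) + (2) + (5)
= 22

22


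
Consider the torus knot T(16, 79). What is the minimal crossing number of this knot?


For a torus knot T(p, q) with gcd(p,q)=1,
the crossing number is min(p*(q-1), q*(p-1)).
p*(q-1) = 16*78 = 1248
q*(p-1) = 79*15 = 1185
min(1248, 1185) = 1185

1185


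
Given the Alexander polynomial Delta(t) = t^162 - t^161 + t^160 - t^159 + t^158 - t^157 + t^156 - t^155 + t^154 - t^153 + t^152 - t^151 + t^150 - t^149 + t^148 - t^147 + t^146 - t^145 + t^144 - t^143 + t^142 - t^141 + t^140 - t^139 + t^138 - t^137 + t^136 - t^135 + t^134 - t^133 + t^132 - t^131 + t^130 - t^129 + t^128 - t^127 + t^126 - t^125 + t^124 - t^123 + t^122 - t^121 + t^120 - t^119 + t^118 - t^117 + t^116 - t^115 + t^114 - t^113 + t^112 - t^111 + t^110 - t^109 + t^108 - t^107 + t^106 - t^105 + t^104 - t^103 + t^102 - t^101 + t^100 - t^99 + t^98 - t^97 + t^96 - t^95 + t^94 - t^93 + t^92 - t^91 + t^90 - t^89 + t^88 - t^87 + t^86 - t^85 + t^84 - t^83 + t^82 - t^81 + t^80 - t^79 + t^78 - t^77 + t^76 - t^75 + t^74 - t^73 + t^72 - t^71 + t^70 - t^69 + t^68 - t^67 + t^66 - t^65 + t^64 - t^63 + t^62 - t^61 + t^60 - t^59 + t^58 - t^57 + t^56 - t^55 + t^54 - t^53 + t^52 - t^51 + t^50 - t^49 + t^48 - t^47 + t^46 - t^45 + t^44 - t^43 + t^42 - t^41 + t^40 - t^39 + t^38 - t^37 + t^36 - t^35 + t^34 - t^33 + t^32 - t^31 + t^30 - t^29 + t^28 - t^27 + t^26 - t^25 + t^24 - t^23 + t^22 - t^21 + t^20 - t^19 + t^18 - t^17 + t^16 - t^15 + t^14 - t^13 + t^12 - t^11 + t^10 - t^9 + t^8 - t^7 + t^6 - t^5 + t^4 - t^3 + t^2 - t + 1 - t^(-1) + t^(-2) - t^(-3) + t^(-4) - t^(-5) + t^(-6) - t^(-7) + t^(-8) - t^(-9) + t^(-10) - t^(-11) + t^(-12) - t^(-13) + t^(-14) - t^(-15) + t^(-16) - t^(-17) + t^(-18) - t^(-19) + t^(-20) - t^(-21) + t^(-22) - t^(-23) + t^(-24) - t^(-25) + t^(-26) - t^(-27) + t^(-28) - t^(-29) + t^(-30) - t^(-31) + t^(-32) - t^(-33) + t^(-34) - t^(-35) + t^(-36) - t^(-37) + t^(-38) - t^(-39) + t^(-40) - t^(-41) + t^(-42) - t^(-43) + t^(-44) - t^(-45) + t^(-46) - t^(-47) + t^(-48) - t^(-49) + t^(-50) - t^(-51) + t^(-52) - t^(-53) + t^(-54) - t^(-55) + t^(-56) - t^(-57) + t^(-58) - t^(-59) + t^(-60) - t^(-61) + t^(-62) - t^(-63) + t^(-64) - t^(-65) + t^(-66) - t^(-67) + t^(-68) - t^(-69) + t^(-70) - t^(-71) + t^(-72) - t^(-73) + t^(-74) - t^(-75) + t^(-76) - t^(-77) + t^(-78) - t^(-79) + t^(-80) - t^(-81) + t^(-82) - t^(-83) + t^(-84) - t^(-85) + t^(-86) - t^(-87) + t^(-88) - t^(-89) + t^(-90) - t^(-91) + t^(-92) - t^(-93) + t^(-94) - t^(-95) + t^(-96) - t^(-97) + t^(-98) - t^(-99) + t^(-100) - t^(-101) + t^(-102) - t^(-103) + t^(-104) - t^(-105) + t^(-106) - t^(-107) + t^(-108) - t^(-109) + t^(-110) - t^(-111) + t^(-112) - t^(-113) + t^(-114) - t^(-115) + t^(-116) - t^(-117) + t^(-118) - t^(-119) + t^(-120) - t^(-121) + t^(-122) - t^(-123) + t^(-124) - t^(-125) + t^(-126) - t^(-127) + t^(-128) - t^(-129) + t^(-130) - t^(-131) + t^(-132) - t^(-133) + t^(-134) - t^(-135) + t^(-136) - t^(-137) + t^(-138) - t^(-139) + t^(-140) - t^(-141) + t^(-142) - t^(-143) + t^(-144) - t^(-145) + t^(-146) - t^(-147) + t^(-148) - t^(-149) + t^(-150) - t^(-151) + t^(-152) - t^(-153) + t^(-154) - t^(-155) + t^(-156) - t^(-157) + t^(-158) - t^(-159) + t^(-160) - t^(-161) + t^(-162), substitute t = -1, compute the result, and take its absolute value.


Step 1: The polynomial has 325 terms with alternating signs, exponents from 162 down to -162.
Step 2: Substitute t = -1. The i-th term has coefficient (-1)^i and exponent (m-i),
  so its value is (-1)^i * (-1)^(m-i) = (-1)^m = 1 for every i.
Step 3: All 325 terms equal 1, so Delta(-1) = 325 * (1) = 325
Step 4: |Delta(-1)| = 325

325


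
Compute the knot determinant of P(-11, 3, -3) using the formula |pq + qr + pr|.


Step 1: Compute pq + qr + pr.
pq = (-11)*3 = -33
qr = 3*(-3) = -9
pr = (-11)*(-3) = 33
pq + qr + pr = -33 + (-9) + 33 = -9
Step 2: Take absolute value.
det(P(-11,3,-3)) = |-9| = 9

9


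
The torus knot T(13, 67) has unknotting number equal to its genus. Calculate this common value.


For a torus knot T(p,q), both the unknotting number and genus equal (p-1)(q-1)/2.
= (13-1)(67-1)/2
= 12*66/2
= 792/2 = 396

396


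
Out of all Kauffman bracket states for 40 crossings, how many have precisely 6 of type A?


We choose which 6 of 40 crossings get A-smoothings.
C(40, 6) = 40! / (6! * 34!)
= 3838380

3838380


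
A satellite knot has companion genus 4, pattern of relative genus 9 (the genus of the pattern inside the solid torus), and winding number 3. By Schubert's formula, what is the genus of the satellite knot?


Schubert: g(satellite) = g_rel(pattern) + |winding| * g(companion),
where g_rel(pattern) is the genus of the pattern relative to the solid torus.
= 9 + 3 * 4
= 9 + 12 = 21

21


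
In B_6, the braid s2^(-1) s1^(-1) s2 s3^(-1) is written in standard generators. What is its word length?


The word length counts the number of generators (including inverses).
Listing each generator: s2^(-1), s1^(-1), s2, s3^(-1)
There are 4 generators in this braid word.

4


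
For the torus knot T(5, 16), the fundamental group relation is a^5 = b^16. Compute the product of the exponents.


The relation is a^5 = b^16.
Product of exponents = 5 * 16
= 80

80


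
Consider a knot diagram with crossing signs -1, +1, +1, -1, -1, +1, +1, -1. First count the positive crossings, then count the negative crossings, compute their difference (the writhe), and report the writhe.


Step 1: Count positive crossings (+1).
Positive crossings: 4
Step 2: Count negative crossings (-1).
Negative crossings: 4
Step 3: Writhe = (positive) - (negative)
w = 4 - 4 = 0
Step 4: |w| = 0, and w is zero

0


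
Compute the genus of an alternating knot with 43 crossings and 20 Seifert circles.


For alternating knots, g = (c - s + 1)/2.
= (43 - 20 + 1)/2
= 24/2 = 12

12


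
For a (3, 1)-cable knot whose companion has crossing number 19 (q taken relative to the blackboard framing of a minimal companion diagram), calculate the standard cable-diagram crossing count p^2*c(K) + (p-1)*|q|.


Step 1: Each of the c(K) crossings of the companion diagram becomes p*p = p^2 crossings among the p parallel strands, and each of the |q| twists s_1 s_2 ... s_(p-1) adds (p-1) crossings.
  Crossings = p^2 * c(K) + (p-1)*|q|
Step 2: = 3^2 * 19 + (3-1)*1
Step 3: = 9*19 + 2*1
Step 4: = 171 + 2 = 173

173


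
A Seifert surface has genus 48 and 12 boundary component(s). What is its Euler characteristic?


chi = 2 - 2g - b
= 2 - 2*48 - 12
= 2 - 96 - 12 = -106

-106


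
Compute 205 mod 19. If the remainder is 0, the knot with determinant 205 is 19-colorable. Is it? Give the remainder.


Step 1: A knot is p-colorable if and only if p divides its determinant.
Step 2: Compute 205 mod 19.
205 = 10 * 19 + 15
Step 3: 205 mod 19 = 15
Step 4: The knot is 19-colorable: no

15


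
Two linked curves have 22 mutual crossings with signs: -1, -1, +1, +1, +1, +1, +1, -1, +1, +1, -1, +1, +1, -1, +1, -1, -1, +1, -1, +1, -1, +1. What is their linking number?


Step 1: Count positive crossings: 13
Step 2: Count negative crossings: 9
Step 3: Sum of signs = 13 - 9 = 4
Step 4: Linking number = sum/2 = 4/2 = 2

2


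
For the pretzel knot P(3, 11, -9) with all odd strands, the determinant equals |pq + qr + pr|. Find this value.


Step 1: Compute pq + qr + pr.
pq = 3*11 = 33
qr = 11*(-9) = -99
pr = 3*(-9) = -27
pq + qr + pr = 33 + (-99) + (-27) = -93
Step 2: Take absolute value.
det(P(3,11,-9)) = |-93| = 93

93


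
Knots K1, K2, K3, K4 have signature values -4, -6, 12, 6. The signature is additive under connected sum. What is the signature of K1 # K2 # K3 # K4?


The signature is additive under connected sum.
signature(K1 # K2 # K3 # K4) = (-4) + (-6) + (12) + (6)
= 8

8


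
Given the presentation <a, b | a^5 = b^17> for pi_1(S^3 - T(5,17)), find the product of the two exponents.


The relation is a^5 = b^17.
Product of exponents = 5 * 17
= 85

85


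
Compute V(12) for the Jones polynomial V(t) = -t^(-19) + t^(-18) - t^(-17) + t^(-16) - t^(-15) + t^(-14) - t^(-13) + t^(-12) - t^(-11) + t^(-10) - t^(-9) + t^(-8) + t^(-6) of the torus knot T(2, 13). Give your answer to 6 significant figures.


Substituting t = 12 into V(t) = -t^(-19) + t^(-18) - t^(-17) + t^(-16) - t^(-15) + t^(-14) - t^(-13) + t^(-12) - t^(-11) + t^(-10) - t^(-9) + t^(-8) + t^(-6):
  (-)t^(-19) = -3.13009e-21
  (+)t^(-18) = 3.7561e-20
  (-)t^(-17) = -4.50732e-19
  (+)t^(-16) = 5.40879e-18
  (-)t^(-15) = -6.49055e-17
  (+)t^(-14) = 7.78866e-16
  (-)t^(-13) = -9.34639e-15
  (+)t^(-12) = 1.12157e-13
  (-)t^(-11) = -1.34588e-12
  (+)t^(-10) = 1.61506e-11
  (-)t^(-9) = -1.93807e-10
  (+)t^(-8) = 2.32568e-09
  (+)t^(-6) = 3.34898e-07
Sum = (-3.13009e-21) + (3.7561e-20) + (-4.50732e-19) + (5.40879e-18) + (-6.49055e-17) + (7.78866e-16) + (-9.34639e-15) + (1.12157e-13) + (-1.34588e-12) + (1.61506e-11) + (-1.93807e-10) + (2.32568e-09) + (3.34898e-07)
= 3.370447586e-07
Rounded to 6 significant figures: 3.37045e-07

3.37045e-07


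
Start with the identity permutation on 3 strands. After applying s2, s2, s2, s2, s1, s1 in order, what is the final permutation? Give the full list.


Starting with identity [1, 2, 3].
Apply generators in sequence:
  After s2: [1, 3, 2]
  After s2: [1, 2, 3]
  After s2: [1, 3, 2]
  After s2: [1, 2, 3]
  After s1: [2, 1, 3]
  After s1: [1, 2, 3]
Final permutation: [1, 2, 3]

[1, 2, 3]


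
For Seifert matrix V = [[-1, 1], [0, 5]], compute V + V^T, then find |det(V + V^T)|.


Step 1: Form V + V^T where V = [[-1, 1], [0, 5]]
  V^T = [[-1, 0], [1, 5]]
  V + V^T = [[-2, 1], [1, 10]]
Step 2: det(V + V^T) = (-2)*10 - 1*1
  = -20 - 1 = -21
Step 3: Knot determinant = |det(V + V^T)| = |-21| = 21

21


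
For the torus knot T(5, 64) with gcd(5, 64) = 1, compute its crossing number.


For a torus knot T(p, q) with gcd(p,q)=1,
the crossing number is min(p*(q-1), q*(p-1)).
p*(q-1) = 5*63 = 315
q*(p-1) = 64*4 = 256
min(315, 256) = 256

256


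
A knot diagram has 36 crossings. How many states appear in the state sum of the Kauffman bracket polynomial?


Each crossing contributes 2 choices (A-smoothing or B-smoothing).
Total states = 2^36 = 68719476736

68719476736


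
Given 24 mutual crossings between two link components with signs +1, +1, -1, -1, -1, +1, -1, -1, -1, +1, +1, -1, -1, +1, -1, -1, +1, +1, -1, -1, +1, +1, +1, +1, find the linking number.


Step 1: Count positive crossings: 12
Step 2: Count negative crossings: 12
Step 3: Sum of signs = 12 - 12 = 0
Step 4: Linking number = sum/2 = 0/2 = 0

0


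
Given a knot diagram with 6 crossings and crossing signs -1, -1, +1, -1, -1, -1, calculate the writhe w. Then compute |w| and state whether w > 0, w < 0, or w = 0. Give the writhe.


Step 1: Count positive crossings (+1).
Positive crossings: 1
Step 2: Count negative crossings (-1).
Negative crossings: 5
Step 3: Writhe = (positive) - (negative)
w = 1 - 5 = -4
Step 4: |w| = 4, and w is negative

-4


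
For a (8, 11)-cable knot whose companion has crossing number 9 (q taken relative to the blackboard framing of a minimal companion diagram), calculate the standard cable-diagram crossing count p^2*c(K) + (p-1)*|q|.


Step 1: Each of the c(K) crossings of the companion diagram becomes p*p = p^2 crossings among the p parallel strands, and each of the |q| twists s_1 s_2 ... s_(p-1) adds (p-1) crossings.
  Crossings = p^2 * c(K) + (p-1)*|q|
Step 2: = 8^2 * 9 + (8-1)*11
Step 3: = 64*9 + 7*11
Step 4: = 576 + 77 = 653

653


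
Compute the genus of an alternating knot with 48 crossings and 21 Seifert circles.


For alternating knots, g = (c - s + 1)/2.
= (48 - 21 + 1)/2
= 28/2 = 14

14


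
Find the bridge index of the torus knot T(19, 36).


The bridge number of T(p,q) is min(p,q).
min(19, 36) = 19

19


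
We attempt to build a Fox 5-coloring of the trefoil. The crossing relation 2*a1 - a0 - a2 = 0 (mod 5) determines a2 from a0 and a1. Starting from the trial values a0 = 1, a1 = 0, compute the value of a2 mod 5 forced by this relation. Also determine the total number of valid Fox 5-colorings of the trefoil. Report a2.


Step 1: Apply the given crossing relation 2*a1 - a0 - a2 = 0 (mod 5).
  a2 = 2*a1 - a0 mod 5
  a2 = 2*0 - 1 mod 5
  a2 = 0 - 1 mod 5
  a2 = -1 mod 5 = 4
Step 2: The trefoil has determinant 3.
  Number of Fox p-colorings (p prime) is p^2 if p = 3, else p.
  Since 5 does not divide 3, only trivial (constant) colorings exist.
  (So the trial a0 = 1, a1 = 0 with a0 != a1 does NOT extend to a valid coloring of the whole trefoil: the other two crossing relations require 3*(a1 - a0) = 0 (mod 5), which fails.)
  Total colorings = 5
Step 3: a2 = 4, total Fox 5-colorings = 5

4


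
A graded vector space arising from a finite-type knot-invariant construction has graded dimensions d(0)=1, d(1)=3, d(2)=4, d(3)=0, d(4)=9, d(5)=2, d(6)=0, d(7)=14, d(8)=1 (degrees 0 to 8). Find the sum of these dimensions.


Total dimension = d(0) + d(1) + ... + d(8)
= 1 + 3 + 4 + 0 + 9 + 2 + 0 + 14 + 1
= 34

34


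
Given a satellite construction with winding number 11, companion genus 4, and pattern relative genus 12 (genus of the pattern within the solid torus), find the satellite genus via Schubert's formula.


Schubert: g(satellite) = g_rel(pattern) + |winding| * g(companion),
where g_rel(pattern) is the genus of the pattern relative to the solid torus.
= 12 + 11 * 4
= 12 + 44 = 56

56


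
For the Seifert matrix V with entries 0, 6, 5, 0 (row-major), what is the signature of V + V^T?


Step 1: V + V^T = [[0, 11], [11, 0]]
Step 2: trace = 0, det = -121
Step 3: Discriminant = 0^2 - 4*(-121) = 484
Step 4: Eigenvalues: 11, -11
Step 5: Signature = (# positive eigenvalues) - (# negative eigenvalues) = 0

0


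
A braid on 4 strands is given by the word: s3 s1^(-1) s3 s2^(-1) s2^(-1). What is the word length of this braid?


The word length counts the number of generators (including inverses).
Listing each generator: s3, s1^(-1), s3, s2^(-1), s2^(-1)
There are 5 generators in this braid word.

5


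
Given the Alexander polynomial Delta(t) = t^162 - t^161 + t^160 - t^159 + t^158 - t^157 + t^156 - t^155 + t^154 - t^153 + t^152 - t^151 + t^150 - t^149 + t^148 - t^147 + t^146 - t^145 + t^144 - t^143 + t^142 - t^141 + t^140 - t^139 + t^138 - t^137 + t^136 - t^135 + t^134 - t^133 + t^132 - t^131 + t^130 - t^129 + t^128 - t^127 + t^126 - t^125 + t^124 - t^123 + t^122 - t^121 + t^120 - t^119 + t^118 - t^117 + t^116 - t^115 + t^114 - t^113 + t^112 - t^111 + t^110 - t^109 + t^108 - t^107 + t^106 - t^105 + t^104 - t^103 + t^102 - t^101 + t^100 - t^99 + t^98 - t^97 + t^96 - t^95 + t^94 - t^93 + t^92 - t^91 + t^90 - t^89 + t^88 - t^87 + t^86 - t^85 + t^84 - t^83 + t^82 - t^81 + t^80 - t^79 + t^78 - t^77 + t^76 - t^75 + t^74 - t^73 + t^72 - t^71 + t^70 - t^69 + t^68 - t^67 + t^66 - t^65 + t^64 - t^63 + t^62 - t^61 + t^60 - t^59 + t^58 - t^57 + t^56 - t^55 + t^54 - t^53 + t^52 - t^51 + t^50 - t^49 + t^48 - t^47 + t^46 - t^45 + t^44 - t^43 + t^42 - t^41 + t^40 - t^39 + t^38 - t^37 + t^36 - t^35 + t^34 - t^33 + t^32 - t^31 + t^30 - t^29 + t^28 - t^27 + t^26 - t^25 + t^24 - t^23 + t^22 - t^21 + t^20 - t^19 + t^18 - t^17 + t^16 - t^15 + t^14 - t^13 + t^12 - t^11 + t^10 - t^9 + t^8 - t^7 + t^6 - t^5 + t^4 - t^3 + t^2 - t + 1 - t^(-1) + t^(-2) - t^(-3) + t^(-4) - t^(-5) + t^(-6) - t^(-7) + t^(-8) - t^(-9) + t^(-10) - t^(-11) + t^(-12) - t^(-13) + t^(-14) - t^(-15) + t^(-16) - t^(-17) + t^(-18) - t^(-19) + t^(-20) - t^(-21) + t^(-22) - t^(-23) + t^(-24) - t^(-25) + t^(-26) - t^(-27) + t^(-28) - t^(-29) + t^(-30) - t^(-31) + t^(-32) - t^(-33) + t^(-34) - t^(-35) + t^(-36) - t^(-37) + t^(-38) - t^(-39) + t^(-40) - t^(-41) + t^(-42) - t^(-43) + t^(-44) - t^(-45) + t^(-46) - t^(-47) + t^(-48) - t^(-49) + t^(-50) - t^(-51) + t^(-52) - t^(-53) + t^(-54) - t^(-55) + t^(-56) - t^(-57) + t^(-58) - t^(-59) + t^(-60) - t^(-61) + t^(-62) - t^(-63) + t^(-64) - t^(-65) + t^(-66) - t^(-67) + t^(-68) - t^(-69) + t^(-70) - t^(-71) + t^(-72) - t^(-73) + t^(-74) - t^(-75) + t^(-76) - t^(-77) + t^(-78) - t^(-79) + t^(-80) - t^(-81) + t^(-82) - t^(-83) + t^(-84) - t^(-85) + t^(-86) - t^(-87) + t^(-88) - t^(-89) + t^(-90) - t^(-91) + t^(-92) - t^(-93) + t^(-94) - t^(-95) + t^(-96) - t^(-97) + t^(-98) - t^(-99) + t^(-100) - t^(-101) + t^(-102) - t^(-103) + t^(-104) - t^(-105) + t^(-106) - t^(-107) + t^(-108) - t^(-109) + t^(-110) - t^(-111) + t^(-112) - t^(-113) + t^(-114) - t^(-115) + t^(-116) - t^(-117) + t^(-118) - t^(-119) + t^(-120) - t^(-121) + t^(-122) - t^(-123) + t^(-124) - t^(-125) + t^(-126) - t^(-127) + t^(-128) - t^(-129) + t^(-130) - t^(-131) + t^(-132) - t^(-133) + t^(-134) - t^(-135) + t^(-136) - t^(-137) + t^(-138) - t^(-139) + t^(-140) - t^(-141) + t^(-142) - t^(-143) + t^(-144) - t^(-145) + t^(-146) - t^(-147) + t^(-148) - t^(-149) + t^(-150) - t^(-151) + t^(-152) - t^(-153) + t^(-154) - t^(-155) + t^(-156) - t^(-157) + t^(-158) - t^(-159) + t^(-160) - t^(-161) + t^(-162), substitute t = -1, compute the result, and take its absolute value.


Step 1: The polynomial has 325 terms with alternating signs, exponents from 162 down to -162.
Step 2: Substitute t = -1. The i-th term has coefficient (-1)^i and exponent (m-i),
  so its value is (-1)^i * (-1)^(m-i) = (-1)^m = 1 for every i.
Step 3: All 325 terms equal 1, so Delta(-1) = 325 * (1) = 325
Step 4: |Delta(-1)| = 325

325


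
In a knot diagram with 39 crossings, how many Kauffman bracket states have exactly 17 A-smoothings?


We choose which 17 of 39 crossings get A-smoothings.
C(39, 17) = 39! / (17! * 22!)
= 51021117810

51021117810


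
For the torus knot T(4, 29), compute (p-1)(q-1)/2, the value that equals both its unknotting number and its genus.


For a torus knot T(p,q), both the unknotting number and genus equal (p-1)(q-1)/2.
= (4-1)(29-1)/2
= 3*28/2
= 84/2 = 42

42


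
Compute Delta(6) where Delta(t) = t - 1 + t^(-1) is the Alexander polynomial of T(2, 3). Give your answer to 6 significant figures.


Substituting t = 6 into Delta(t) = t - 1 + t^(-1):
Term values: (6) + (-1) + (0.166667)
Sum = 5.166666667
Rounded to 6 significant figures: 5.16667

5.16667


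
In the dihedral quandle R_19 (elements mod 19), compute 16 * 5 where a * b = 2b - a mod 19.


16 * 5 = 2*5 - 16 mod 19
= 10 - 16 mod 19
= -6 mod 19 = 13

13


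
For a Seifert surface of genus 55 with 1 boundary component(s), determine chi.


chi = 2 - 2g - b
= 2 - 2*55 - 1
= 2 - 110 - 1 = -109

-109


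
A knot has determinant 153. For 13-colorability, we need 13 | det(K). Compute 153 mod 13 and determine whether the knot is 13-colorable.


Step 1: A knot is p-colorable if and only if p divides its determinant.
Step 2: Compute 153 mod 13.
153 = 11 * 13 + 10
Step 3: 153 mod 13 = 10
Step 4: The knot is 13-colorable: no

10


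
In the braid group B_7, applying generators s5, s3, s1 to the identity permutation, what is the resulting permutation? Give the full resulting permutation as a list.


Starting with identity [1, 2, 3, 4, 5, 6, 7].
Apply generators in sequence:
  After s5: [1, 2, 3, 4, 6, 5, 7]
  After s3: [1, 2, 4, 3, 6, 5, 7]
  After s1: [2, 1, 4, 3, 6, 5, 7]
Final permutation: [2, 1, 4, 3, 6, 5, 7]

[2, 1, 4, 3, 6, 5, 7]


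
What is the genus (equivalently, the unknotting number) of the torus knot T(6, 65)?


For a torus knot T(p,q), both the unknotting number and genus equal (p-1)(q-1)/2.
= (6-1)(65-1)/2
= 5*64/2
= 320/2 = 160

160


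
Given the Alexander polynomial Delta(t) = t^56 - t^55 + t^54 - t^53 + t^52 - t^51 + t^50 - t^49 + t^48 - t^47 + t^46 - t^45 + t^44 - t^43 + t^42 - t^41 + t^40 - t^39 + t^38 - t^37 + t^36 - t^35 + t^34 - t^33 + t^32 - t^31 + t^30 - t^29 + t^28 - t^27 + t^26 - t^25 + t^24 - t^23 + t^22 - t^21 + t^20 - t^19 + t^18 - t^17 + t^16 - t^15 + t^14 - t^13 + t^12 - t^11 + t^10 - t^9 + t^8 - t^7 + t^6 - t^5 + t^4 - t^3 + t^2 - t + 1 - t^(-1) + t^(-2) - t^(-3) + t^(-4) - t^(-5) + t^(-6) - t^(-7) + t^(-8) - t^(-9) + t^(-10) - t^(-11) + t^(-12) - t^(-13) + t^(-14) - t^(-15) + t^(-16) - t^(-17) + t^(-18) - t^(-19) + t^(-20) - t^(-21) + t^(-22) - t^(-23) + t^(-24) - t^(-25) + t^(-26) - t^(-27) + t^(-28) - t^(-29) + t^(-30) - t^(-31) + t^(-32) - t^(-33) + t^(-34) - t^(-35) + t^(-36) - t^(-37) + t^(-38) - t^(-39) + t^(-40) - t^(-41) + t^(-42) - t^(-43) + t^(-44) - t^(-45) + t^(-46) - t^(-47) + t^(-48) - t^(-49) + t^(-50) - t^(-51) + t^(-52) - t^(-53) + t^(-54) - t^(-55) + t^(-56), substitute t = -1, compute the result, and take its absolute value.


Step 1: The polynomial has 113 terms with alternating signs, exponents from 56 down to -56.
Step 2: Substitute t = -1. The i-th term has coefficient (-1)^i and exponent (m-i),
  so its value is (-1)^i * (-1)^(m-i) = (-1)^m = 1 for every i.
Step 3: All 113 terms equal 1, so Delta(-1) = 113 * (1) = 113
Step 4: |Delta(-1)| = 113

113


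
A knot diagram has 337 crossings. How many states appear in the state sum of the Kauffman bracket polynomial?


Each crossing contributes 2 choices (A-smoothing or B-smoothing).
Total states = 2^337 = 279968092772225526319680285071055534765205687154331191862498637620473983897520118172609686658950889472

279968092772225526319680285071055534765205687154331191862498637620473983897520118172609686658950889472


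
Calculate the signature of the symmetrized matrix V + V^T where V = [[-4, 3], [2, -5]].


Step 1: V + V^T = [[-8, 5], [5, -10]]
Step 2: trace = -18, det = 55
Step 3: Discriminant = (-18)^2 - 4*55 = 104
Step 4: Eigenvalues: -3.90098, -14.099
Step 5: Signature = (# positive eigenvalues) - (# negative eigenvalues) = -2

-2


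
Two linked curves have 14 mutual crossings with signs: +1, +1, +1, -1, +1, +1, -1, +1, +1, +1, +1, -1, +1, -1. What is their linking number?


Step 1: Count positive crossings: 10
Step 2: Count negative crossings: 4
Step 3: Sum of signs = 10 - 4 = 6
Step 4: Linking number = sum/2 = 6/2 = 3

3


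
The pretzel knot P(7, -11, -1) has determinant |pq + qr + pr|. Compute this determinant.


Step 1: Compute pq + qr + pr.
pq = 7*(-11) = -77
qr = (-11)*(-1) = 11
pr = 7*(-1) = -7
pq + qr + pr = -77 + 11 + (-7) = -73
Step 2: Take absolute value.
det(P(7,-11,-1)) = |-73| = 73

73


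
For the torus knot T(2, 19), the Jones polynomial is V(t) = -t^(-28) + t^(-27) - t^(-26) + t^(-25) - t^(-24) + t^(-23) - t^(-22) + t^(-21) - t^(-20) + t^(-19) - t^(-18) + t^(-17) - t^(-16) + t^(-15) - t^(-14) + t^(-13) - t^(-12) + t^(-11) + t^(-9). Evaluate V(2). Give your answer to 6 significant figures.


Substituting t = 2 into V(t) = -t^(-28) + t^(-27) - t^(-26) + t^(-25) - t^(-24) + t^(-23) - t^(-22) + t^(-21) - t^(-20) + t^(-19) - t^(-18) + t^(-17) - t^(-16) + t^(-15) - t^(-14) + t^(-13) - t^(-12) + t^(-11) + t^(-9):
  (-)t^(-28) = -3.72529e-09
  (+)t^(-27) = 7.45058e-09
  (-)t^(-26) = -1.49012e-08
  (+)t^(-25) = 2.98023e-08
  (-)t^(-24) = -5.96046e-08
  (+)t^(-23) = 1.19209e-07
  (-)t^(-22) = -2.38419e-07
  (+)t^(-21) = 4.76837e-07
  (-)t^(-20) = -9.53674e-07
  (+)t^(-19) = 1.90735e-06
  (-)t^(-18) = -3.8147e-06
  (+)t^(-17) = 7.62939e-06
  (-)t^(-16) = -1.52588e-05
  (+)t^(-15) = 3.05176e-05
  (-)t^(-14) = -6.10352e-05
  (+)t^(-13) = 0.00012207
  (-)t^(-12) = -0.000244141
  (+)t^(-11) = 0.000488281
  (+)t^(-9) = 0.00195312
Sum = (-3.72529e-09) + (7.45058e-09) + (-1.49012e-08) + (2.98023e-08) + (-5.96046e-08) + (1.19209e-07) + (-2.38419e-07) + (4.76837e-07) + (-9.53674e-07) + (1.90735e-06) + (-3.8147e-06) + (7.62939e-06) + (-1.52588e-05) + (3.05176e-05) + (-6.10352e-05) + (0.00012207) + (-0.000244141) + (0.000488281) + (0.00195312)
= 0.002278644592
Rounded to 6 significant figures: 0.00227864

0.00227864


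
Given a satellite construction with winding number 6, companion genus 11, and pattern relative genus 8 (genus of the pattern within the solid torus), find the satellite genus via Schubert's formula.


Schubert: g(satellite) = g_rel(pattern) + |winding| * g(companion),
where g_rel(pattern) is the genus of the pattern relative to the solid torus.
= 8 + 6 * 11
= 8 + 66 = 74

74


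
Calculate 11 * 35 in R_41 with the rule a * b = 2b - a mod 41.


11 * 35 = 2*35 - 11 mod 41
= 70 - 11 mod 41
= 59 mod 41 = 18

18


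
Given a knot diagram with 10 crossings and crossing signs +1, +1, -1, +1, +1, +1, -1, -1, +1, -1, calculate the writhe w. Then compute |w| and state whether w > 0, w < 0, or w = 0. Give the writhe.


Step 1: Count positive crossings (+1).
Positive crossings: 6
Step 2: Count negative crossings (-1).
Negative crossings: 4
Step 3: Writhe = (positive) - (negative)
w = 6 - 4 = 2
Step 4: |w| = 2, and w is positive

2


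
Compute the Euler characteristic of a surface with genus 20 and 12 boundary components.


chi = 2 - 2g - b
= 2 - 2*20 - 12
= 2 - 40 - 12 = -50

-50


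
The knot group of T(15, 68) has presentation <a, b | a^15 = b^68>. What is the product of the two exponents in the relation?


The relation is a^15 = b^68.
Product of exponents = 15 * 68
= 1020

1020


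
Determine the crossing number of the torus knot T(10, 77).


For a torus knot T(p, q) with gcd(p,q)=1,
the crossing number is min(p*(q-1), q*(p-1)).
p*(q-1) = 10*76 = 760
q*(p-1) = 77*9 = 693
min(760, 693) = 693

693


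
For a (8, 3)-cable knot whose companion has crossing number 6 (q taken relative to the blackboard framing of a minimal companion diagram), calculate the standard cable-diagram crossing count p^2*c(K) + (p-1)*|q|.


Step 1: Each of the c(K) crossings of the companion diagram becomes p*p = p^2 crossings among the p parallel strands, and each of the |q| twists s_1 s_2 ... s_(p-1) adds (p-1) crossings.
  Crossings = p^2 * c(K) + (p-1)*|q|
Step 2: = 8^2 * 6 + (8-1)*3
Step 3: = 64*6 + 7*3
Step 4: = 384 + 21 = 405

405


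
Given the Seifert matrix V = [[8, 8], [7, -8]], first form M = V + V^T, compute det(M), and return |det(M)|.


Step 1: Form V + V^T where V = [[8, 8], [7, -8]]
  V^T = [[8, 7], [8, -8]]
  V + V^T = [[16, 15], [15, -16]]
Step 2: det(V + V^T) = 16*(-16) - 15*15
  = -256 - 225 = -481
Step 3: Knot determinant = |det(V + V^T)| = |-481| = 481

481


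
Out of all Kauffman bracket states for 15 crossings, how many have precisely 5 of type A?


We choose which 5 of 15 crossings get A-smoothings.
C(15, 5) = 15! / (5! * 10!)
= 3003

3003


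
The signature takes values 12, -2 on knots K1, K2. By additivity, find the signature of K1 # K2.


The signature is additive under connected sum.
signature(K1 # K2) = (12) + (-2)
= 10

10


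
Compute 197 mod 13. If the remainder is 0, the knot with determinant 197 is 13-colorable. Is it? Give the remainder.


Step 1: A knot is p-colorable if and only if p divides its determinant.
Step 2: Compute 197 mod 13.
197 = 15 * 13 + 2
Step 3: 197 mod 13 = 2
Step 4: The knot is 13-colorable: no

2


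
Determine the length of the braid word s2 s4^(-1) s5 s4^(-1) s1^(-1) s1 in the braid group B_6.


The word length counts the number of generators (including inverses).
Listing each generator: s2, s4^(-1), s5, s4^(-1), s1^(-1), s1
There are 6 generators in this braid word.

6


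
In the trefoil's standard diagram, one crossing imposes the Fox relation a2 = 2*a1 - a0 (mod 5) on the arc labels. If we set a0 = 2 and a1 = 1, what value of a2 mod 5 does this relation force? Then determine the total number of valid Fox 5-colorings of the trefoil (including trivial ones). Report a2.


Step 1: Apply the given crossing relation 2*a1 - a0 - a2 = 0 (mod 5).
  a2 = 2*a1 - a0 mod 5
  a2 = 2*1 - 2 mod 5
  a2 = 2 - 2 mod 5
  a2 = 0 mod 5 = 0
Step 2: The trefoil has determinant 3.
  Number of Fox p-colorings (p prime) is p^2 if p = 3, else p.
  Since 5 does not divide 3, only trivial (constant) colorings exist.
  (So the trial a0 = 2, a1 = 1 with a0 != a1 does NOT extend to a valid coloring of the whole trefoil: the other two crossing relations require 3*(a1 - a0) = 0 (mod 5), which fails.)
  Total colorings = 5
Step 3: a2 = 0, total Fox 5-colorings = 5

0


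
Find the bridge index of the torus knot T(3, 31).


The bridge number of T(p,q) is min(p,q).
min(3, 31) = 3

3


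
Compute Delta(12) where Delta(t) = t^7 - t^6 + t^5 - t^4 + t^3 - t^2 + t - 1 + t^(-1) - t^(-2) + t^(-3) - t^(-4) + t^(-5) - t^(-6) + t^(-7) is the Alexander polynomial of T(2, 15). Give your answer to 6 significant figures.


Substituting t = 12 into Delta(t) = t^7 - t^6 + t^5 - t^4 + t^3 - t^2 + t - 1 + t^(-1) - t^(-2) + t^(-3) - t^(-4) + t^(-5) - t^(-6) + t^(-7):
Term values: (35831808) + (-2985984) + (248832) + (-20736) + (1728) + (-144) + (12) + (-1) + (0.0833333) + (-0.00694444) + (0.000578704) + (-4.82253e-05) + (4.01878e-06) + (-3.34898e-07) + (2.79082e-08)
Sum = 33075515.08
Rounded to 6 significant figures: 3.30755e+07

3.30755e+07


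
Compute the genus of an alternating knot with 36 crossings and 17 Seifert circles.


For alternating knots, g = (c - s + 1)/2.
= (36 - 17 + 1)/2
= 20/2 = 10

10


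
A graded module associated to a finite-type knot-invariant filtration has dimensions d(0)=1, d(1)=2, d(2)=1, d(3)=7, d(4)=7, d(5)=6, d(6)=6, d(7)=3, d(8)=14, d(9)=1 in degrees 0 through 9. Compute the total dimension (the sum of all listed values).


Total dimension = d(0) + d(1) + ... + d(9)
= 1 + 2 + 1 + 7 + 7 + 6 + 6 + 3 + 14 + 1
= 48

48


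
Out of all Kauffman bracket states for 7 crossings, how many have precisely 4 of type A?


We choose which 4 of 7 crossings get A-smoothings.
C(7, 4) = 7! / (4! * 3!)
= 35

35


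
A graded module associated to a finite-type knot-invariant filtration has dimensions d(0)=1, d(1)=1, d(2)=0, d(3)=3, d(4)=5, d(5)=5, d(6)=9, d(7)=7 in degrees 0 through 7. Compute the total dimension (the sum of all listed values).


Total dimension = d(0) + d(1) + ... + d(7)
= 1 + 1 + 0 + 3 + 5 + 5 + 9 + 7
= 31

31


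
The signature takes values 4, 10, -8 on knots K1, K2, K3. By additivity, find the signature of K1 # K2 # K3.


The signature is additive under connected sum.
signature(K1 # K2 # K3) = (4) + (10) + (-8)
= 6

6


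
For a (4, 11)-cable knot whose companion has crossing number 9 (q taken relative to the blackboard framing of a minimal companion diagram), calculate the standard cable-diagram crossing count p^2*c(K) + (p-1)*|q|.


Step 1: Each of the c(K) crossings of the companion diagram becomes p*p = p^2 crossings among the p parallel strands, and each of the |q| twists s_1 s_2 ... s_(p-1) adds (p-1) crossings.
  Crossings = p^2 * c(K) + (p-1)*|q|
Step 2: = 4^2 * 9 + (4-1)*11
Step 3: = 16*9 + 3*11
Step 4: = 144 + 33 = 177

177


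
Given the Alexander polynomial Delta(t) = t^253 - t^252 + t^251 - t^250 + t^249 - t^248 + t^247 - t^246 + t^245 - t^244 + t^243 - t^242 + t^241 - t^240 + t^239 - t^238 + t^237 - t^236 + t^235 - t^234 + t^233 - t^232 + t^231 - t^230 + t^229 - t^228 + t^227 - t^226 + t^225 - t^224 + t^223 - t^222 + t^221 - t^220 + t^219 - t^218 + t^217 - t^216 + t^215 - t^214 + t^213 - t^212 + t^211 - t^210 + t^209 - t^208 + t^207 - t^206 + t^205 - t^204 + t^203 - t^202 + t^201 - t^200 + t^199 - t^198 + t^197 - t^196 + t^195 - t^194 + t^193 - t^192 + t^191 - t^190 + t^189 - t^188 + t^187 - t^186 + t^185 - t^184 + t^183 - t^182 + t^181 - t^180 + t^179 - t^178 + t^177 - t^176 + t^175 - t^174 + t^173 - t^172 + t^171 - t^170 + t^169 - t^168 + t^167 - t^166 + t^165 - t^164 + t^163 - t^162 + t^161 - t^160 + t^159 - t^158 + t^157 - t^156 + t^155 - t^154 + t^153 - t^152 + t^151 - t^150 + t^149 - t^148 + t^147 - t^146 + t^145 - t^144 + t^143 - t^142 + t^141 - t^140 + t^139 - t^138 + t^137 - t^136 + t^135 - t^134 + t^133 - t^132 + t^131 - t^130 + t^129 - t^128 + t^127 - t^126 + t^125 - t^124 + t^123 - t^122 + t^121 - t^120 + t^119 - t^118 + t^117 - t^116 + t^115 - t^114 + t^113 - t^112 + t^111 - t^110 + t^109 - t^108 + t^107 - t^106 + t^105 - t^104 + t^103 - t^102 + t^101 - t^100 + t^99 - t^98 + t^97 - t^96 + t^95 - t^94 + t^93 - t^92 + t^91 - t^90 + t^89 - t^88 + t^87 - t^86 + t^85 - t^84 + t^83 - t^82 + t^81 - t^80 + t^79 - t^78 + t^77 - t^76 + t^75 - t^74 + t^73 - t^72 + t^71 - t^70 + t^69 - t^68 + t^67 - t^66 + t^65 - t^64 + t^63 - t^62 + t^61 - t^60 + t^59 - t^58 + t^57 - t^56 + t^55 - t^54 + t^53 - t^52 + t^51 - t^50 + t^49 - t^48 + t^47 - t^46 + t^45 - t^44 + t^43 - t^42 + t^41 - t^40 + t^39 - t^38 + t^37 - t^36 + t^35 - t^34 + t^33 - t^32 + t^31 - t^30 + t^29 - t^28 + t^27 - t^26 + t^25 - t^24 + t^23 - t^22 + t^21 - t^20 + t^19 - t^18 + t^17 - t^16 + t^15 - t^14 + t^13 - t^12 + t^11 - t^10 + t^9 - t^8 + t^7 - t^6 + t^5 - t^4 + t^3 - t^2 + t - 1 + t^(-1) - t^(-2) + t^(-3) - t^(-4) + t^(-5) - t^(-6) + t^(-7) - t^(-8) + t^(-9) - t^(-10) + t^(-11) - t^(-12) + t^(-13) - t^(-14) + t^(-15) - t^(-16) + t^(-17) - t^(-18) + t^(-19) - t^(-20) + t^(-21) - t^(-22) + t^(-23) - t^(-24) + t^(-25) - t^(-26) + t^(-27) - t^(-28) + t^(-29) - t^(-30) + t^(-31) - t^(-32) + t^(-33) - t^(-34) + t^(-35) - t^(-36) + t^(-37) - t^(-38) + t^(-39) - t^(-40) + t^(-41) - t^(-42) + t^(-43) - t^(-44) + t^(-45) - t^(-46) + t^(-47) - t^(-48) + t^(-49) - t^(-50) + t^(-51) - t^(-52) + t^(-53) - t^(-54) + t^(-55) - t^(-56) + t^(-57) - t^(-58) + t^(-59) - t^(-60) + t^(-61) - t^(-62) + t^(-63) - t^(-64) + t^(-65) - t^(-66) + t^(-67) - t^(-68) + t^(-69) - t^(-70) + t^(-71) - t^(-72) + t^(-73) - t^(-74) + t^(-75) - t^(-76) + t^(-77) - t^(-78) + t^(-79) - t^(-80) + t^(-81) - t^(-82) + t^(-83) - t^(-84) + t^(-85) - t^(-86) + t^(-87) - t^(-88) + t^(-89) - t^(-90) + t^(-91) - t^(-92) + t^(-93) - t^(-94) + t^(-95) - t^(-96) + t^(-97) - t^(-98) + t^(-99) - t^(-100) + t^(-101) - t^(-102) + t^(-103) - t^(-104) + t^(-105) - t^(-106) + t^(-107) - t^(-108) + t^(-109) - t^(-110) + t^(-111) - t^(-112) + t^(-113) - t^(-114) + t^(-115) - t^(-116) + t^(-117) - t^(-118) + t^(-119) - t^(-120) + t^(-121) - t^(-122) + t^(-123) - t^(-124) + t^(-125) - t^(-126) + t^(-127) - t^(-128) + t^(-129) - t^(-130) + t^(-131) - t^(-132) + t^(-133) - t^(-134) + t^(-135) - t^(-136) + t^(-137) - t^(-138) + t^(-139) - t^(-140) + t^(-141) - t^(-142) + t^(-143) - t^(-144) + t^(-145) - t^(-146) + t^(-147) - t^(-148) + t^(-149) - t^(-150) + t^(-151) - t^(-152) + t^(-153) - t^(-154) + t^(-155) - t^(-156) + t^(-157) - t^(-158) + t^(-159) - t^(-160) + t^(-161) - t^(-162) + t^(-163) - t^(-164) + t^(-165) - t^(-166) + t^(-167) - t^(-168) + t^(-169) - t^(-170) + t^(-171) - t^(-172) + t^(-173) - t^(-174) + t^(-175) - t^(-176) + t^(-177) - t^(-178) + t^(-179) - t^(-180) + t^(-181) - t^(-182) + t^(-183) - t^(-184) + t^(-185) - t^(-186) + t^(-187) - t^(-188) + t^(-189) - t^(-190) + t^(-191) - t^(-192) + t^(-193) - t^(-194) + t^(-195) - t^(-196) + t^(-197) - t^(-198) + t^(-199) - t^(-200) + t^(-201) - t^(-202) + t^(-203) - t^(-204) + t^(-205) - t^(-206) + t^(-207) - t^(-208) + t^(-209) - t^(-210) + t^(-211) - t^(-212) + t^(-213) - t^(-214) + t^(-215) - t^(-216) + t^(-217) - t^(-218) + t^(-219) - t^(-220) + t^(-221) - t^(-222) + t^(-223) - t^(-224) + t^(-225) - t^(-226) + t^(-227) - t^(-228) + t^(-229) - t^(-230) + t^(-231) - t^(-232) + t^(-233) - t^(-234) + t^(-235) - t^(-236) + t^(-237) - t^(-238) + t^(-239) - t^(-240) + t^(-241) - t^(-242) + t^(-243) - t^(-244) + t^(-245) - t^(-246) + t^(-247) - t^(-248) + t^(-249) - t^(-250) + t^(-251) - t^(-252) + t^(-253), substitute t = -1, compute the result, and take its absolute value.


Step 1: The polynomial has 507 terms with alternating signs, exponents from 253 down to -253.
Step 2: Substitute t = -1. The i-th term has coefficient (-1)^i and exponent (m-i),
  so its value is (-1)^i * (-1)^(m-i) = (-1)^m = -1 for every i.
Step 3: All 507 terms equal -1, so Delta(-1) = 507 * (-1) = -507
Step 4: |Delta(-1)| = 507

507
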